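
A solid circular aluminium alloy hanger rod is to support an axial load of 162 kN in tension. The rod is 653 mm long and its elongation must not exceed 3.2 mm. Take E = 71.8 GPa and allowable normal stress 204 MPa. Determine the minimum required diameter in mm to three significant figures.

31.8 mm

Required area A ≥ P/σ_allow = 162000/204 = 794.1 mm².
For a solid circular section, d ≥ √(4A/π) = 31.8 mm.
Elongation limit: A ≥ PL/(Eδ_allow) = 162000·653/(71800·3.2) = 460.4 mm² ⇒ d ≥ 24.21 mm.
The stress limit governs.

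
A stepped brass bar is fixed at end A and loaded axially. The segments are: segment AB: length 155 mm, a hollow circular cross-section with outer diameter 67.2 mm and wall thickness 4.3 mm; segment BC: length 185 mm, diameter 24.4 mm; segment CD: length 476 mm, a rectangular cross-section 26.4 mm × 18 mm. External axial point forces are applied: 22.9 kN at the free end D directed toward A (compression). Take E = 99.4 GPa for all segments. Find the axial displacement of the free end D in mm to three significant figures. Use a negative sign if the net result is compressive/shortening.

Internal axial forces (sectioning from the free end, tension +): N_CD = -22.9 kN, N_BC = -22.9 kN, N_AB = -22.9 kN.
A_AB = 849.7 mm².
A_BC = 467.6 mm².
A_CD = 475.2 mm².
δ_AB = -22900·155/(849.7·99400) = -0.04203 mm
δ_BC = -22900·185/(467.6·99400) = -0.09115 mm
δ_CD = -22900·476/(475.2·99400) = -0.2308 mm
δ = Σδ_i = -0.3639 mm.

-0.364 mm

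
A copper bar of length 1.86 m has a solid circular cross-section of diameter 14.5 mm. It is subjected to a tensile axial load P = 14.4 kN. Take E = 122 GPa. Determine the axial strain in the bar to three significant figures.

7.15e-04

A = 165.1 mm².
σ = N/A = 87.2 MPa; ε = σ/E = 87.2/122000 = 7.148e-04.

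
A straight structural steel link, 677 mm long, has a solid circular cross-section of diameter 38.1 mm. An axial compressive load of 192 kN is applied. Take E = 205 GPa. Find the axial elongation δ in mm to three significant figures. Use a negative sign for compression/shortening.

-0.556 mm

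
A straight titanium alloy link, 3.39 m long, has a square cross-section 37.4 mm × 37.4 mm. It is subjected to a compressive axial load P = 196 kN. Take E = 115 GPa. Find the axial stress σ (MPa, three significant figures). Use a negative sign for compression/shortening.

-140 MPa

A = 1399 mm².
σ = N/A = -196000/1399 = -140.1 MPa.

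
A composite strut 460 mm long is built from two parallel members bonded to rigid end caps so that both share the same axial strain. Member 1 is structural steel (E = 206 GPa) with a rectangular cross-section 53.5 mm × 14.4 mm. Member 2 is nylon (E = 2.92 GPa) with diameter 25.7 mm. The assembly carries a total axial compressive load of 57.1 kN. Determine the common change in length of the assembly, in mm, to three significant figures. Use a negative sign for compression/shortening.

A_1 = 770.4 mm².
A_2 = 518.7 mm².
Equal strain + equilibrium ⇒ each member carries load in proportion to AE: A₁E₁ = 158700000 N, A₂E₂ = 1515000 N, ΣAE = 160200000 N.
δ = PL/ΣAE = -57100·460/160200000 = -0.1639 mm.

-0.164 mm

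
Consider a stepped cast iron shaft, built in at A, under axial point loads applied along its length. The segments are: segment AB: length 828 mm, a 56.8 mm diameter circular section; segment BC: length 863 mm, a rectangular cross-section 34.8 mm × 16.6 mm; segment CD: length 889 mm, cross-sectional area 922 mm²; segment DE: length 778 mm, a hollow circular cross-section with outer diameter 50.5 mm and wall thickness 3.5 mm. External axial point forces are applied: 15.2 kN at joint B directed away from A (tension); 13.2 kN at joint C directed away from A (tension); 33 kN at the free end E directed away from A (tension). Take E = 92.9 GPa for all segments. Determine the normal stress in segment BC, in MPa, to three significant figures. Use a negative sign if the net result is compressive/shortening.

80.0 MPa

Internal axial forces (sectioning from the free end, tension +): N_DE = 33 kN, N_CD = 33 kN, N_BC = 46.2 kN, N_AB = 61.4 kN.
A_BC = 577.7 mm².
σ_BC = N_BC/A_BC = 46200/577.7 = 79.98 MPa.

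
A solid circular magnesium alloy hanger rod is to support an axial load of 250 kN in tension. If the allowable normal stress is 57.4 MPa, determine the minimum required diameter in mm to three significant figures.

Required area A ≥ P/σ_allow = 250000/57.4 = 4355 mm².
For a solid circular section, d ≥ √(4A/π) = 74.47 mm.

74.5 mm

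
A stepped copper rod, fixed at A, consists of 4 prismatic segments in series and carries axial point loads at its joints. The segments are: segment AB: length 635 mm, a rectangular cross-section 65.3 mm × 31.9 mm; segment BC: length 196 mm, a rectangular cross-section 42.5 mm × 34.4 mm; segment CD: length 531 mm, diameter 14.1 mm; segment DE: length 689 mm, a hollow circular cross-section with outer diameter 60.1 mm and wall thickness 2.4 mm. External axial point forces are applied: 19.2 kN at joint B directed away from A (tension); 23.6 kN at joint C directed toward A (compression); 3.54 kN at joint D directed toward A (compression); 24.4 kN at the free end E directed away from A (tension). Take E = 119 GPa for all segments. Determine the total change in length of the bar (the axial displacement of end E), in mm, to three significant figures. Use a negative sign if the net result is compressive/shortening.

Internal axial forces (sectioning from the free end, tension +): N_DE = 24.4 kN, N_CD = 20.86 kN, N_BC = -2.74 kN, N_AB = 16.46 kN.
A_AB = 2083 mm².
A_BC = 1462 mm².
A_CD = 156.1 mm².
A_DE = 435 mm².
δ_AB = 16460·635/(2083·119000) = 0.04217 mm
δ_BC = -2740·196/(1462·119000) = -0.003087 mm
δ_CD = 20860·531/(156.1·119000) = 0.5961 mm
δ_DE = 24400·689/(435·119000) = 0.3247 mm
δ = Σδ_i = 0.9599 mm.

0.960 mm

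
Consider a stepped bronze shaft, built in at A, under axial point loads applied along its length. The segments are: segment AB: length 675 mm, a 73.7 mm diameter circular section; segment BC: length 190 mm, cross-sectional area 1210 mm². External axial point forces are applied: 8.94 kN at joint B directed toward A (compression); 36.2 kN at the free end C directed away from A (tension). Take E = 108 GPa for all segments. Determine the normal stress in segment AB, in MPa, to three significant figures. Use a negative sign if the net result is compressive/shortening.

6.39 MPa

Internal axial forces (sectioning from the free end, tension +): N_BC = 36.2 kN, N_AB = 27.26 kN.
A_AB = 4266 mm².
σ_AB = N_AB/A_AB = 27260/4266 = 6.39 MPa.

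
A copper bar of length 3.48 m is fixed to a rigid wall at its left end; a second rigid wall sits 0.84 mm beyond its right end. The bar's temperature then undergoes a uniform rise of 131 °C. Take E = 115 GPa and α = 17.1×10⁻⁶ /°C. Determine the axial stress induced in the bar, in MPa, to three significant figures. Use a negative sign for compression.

Free thermal expansion αLΔT = 17.1e-6 · 3480 · 131 = 7.796 mm.
The walls engage after the gap closes; constrained expansion = 7.796 − 0.84 = 6.956 mm.
The walls impose strain ε = −(6.956)/3480 = -1.9987e-03; σ = Eε = 115000 · -1.9987e-03 = -229.9 MPa.

-230 MPa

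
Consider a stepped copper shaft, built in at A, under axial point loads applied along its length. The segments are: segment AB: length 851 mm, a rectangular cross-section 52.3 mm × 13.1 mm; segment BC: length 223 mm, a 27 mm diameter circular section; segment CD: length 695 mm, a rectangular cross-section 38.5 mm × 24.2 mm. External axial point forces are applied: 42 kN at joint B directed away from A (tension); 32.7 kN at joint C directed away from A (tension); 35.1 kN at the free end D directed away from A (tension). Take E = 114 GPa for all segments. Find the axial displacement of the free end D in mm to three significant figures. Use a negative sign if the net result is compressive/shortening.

Internal axial forces (sectioning from the free end, tension +): N_CD = 35.1 kN, N_BC = 67.8 kN, N_AB = 109.8 kN.
A_AB = 685.1 mm².
A_BC = 572.6 mm².
A_CD = 931.7 mm².
δ_AB = 109800·851/(685.1·114000) = 1.196 mm
δ_BC = 67800·223/(572.6·114000) = 0.2316 mm
δ_CD = 35100·695/(931.7·114000) = 0.2297 mm
δ = Σδ_i = 1.658 mm.

1.66 mm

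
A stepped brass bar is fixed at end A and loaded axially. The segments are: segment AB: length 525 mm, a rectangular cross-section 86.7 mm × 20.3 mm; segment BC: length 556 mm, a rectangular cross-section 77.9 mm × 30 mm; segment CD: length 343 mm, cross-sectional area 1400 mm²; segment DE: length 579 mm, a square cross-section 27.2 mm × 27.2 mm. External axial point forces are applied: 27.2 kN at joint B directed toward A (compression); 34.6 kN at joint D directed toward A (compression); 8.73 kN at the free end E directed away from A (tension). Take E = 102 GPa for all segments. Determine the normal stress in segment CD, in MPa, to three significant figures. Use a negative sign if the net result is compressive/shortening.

Internal axial forces (sectioning from the free end, tension +): N_DE = 8.73 kN, N_CD = -25.87 kN, N_BC = -25.87 kN, N_AB = -53.07 kN.
σ_CD = N_CD/A_CD = -25870/1400 = -18.48 MPa.

-18.5 MPa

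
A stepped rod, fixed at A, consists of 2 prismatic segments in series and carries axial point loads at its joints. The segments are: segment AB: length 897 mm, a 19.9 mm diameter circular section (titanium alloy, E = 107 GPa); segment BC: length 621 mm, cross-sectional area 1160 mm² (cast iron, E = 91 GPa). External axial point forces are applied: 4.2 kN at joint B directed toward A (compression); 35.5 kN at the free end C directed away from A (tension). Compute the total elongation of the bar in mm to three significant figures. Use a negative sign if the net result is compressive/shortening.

Internal axial forces (sectioning from the free end, tension +): N_BC = 35.5 kN, N_AB = 31.3 kN.
A_AB = 311 mm².
δ_AB = 31300·897/(311·107000) = 0.8436 mm
δ_BC = 35500·621/(1160·91000) = 0.2088 mm
δ = Σδ_i = 1.052 mm.

1.05 mm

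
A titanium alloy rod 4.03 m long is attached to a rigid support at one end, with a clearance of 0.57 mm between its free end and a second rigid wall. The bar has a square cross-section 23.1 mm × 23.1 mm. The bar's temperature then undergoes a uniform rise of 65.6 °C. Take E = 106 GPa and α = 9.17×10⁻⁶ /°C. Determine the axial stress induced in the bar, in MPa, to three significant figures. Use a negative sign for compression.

Free thermal expansion αLΔT = 9.17e-6 · 4030 · 65.6 = 2.424 mm.
The walls engage after the gap closes; constrained expansion = 2.424 − 0.57 = 1.854 mm.
The walls impose strain ε = −(1.854)/4030 = -4.6011e-04; σ = Eε = 106000 · -4.6011e-04 = -48.77 MPa.

-48.8 MPa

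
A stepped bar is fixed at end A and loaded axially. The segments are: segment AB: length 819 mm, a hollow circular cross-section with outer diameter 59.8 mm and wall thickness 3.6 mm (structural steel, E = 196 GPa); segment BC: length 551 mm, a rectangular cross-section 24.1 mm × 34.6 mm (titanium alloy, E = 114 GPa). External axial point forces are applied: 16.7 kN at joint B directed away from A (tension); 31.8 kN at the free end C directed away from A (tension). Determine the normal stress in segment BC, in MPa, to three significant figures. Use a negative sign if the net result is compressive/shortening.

38.1 MPa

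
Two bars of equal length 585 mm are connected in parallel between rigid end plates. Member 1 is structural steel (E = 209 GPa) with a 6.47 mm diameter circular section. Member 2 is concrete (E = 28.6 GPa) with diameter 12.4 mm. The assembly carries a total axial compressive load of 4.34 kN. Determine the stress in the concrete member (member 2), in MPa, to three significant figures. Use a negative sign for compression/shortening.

-12.0 MPa

A_1 = 32.88 mm².
A_2 = 120.8 mm².
Equal strain + equilibrium ⇒ each member carries load in proportion to AE: A₁E₁ = 6871000 N, A₂E₂ = 3454000 N, ΣAE = 10330000 N.
σ₂ = P·E₂/ΣAE = -4340·28600/10330000 = -12.02 MPa.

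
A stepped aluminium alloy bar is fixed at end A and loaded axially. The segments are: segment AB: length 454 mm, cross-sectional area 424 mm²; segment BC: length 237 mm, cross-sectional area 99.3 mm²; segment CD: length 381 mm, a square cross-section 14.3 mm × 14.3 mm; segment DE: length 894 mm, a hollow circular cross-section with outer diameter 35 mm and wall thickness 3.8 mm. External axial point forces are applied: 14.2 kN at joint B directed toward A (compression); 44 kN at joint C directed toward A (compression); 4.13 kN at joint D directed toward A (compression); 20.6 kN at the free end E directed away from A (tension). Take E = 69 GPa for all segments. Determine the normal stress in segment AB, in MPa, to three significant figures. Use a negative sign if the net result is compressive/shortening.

Internal axial forces (sectioning from the free end, tension +): N_DE = 20.6 kN, N_CD = 16.47 kN, N_BC = -27.53 kN, N_AB = -41.73 kN.
σ_AB = N_AB/A_AB = -41730/424 = -98.42 MPa.

-98.4 MPa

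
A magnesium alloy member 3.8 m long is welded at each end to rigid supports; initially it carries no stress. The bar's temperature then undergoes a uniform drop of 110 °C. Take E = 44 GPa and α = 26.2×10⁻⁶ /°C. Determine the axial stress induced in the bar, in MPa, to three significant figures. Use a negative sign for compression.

127 MPa

Free thermal expansion αLΔT = 26.2e-6 · 3800 · -110 = -10.95 mm.
The walls impose strain ε = −(-10.95)/3800 = 2.8820e-03; σ = Eε = 44000 · 2.8820e-03 = 126.8 MPa.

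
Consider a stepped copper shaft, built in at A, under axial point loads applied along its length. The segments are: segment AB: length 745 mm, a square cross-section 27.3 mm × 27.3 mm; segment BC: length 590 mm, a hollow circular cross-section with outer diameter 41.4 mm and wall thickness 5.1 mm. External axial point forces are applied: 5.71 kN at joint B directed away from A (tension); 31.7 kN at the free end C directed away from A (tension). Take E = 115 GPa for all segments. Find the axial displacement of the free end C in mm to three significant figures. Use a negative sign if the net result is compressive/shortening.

Internal axial forces (sectioning from the free end, tension +): N_BC = 31.7 kN, N_AB = 37.41 kN.
A_AB = 745.3 mm².
A_BC = 581.6 mm².
δ_AB = 37410·745/(745.3·115000) = 0.3252 mm
δ_BC = 31700·590/(581.6·115000) = 0.2796 mm
δ = Σδ_i = 0.6048 mm.

0.605 mm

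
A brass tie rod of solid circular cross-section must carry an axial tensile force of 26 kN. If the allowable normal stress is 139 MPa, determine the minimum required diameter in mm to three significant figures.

15.4 mm

Required area A ≥ P/σ_allow = 26000/139 = 187.1 mm².
For a solid circular section, d ≥ √(4A/π) = 15.43 mm.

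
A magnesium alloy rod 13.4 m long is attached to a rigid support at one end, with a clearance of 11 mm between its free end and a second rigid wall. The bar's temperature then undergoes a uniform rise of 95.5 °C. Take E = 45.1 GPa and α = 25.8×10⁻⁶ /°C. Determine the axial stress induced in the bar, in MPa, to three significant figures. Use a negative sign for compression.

-74.1 MPa

Free thermal expansion αLΔT = 25.8e-6 · 13400 · 95.5 = 33.02 mm.
The walls engage after the gap closes; constrained expansion = 33.02 − 11 = 22.02 mm.
The walls impose strain ε = −(22.02)/13400 = -1.6430e-03; σ = Eε = 45100 · -1.6430e-03 = -74.1 MPa.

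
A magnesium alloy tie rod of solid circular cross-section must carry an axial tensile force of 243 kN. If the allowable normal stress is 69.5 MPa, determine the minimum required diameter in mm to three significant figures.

66.7 mm

Required area A ≥ P/σ_allow = 243000/69.5 = 3496 mm².
For a solid circular section, d ≥ √(4A/π) = 66.72 mm.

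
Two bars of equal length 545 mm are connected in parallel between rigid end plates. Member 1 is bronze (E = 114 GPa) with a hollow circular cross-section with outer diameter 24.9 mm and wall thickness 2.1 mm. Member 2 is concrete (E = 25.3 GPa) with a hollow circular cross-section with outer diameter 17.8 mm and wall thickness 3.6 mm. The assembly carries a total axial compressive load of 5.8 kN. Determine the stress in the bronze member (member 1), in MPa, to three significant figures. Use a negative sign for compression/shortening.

-31.2 MPa

A_1 = 150.4 mm².
A_2 = 160.6 mm².
Equal strain + equilibrium ⇒ each member carries load in proportion to AE: A₁E₁ = 17150000 N, A₂E₂ = 4063000 N, ΣAE = 21210000 N.
σ₁ = P·E₁/ΣAE = -5800·114000/21210000 = -31.17 MPa.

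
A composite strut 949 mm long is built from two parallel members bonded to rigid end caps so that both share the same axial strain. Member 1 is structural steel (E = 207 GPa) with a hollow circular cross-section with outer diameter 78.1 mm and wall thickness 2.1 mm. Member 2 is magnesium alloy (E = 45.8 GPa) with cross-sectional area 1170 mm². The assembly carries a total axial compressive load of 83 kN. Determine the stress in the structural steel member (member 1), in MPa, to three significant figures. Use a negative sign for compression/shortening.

A_1 = 501.4 mm².
Equal strain + equilibrium ⇒ each member carries load in proportion to AE: A₁E₁ = 103800000 N, A₂E₂ = 53590000 N, ΣAE = 157400000 N.
σ₁ = P·E₁/ΣAE = -83000·207000/157400000 = -109.2 MPa.

-109 MPa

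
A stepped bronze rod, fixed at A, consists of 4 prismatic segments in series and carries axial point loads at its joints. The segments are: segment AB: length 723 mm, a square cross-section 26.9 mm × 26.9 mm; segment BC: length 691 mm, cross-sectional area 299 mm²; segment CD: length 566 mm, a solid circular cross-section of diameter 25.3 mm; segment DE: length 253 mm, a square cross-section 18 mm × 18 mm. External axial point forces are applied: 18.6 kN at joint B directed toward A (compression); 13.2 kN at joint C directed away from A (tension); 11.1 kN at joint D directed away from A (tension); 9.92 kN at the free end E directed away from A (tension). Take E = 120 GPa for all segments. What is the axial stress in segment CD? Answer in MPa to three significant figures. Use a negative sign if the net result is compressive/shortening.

41.8 MPa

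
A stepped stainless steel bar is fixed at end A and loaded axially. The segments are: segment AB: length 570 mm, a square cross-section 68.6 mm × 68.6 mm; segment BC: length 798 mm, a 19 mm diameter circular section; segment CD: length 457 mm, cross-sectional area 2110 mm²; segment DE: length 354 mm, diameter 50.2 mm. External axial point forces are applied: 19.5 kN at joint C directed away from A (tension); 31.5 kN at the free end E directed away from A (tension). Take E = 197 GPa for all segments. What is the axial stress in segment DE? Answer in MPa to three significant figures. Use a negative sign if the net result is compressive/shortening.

15.9 MPa

Internal axial forces (sectioning from the free end, tension +): N_DE = 31.5 kN, N_CD = 31.5 kN, N_BC = 51 kN, N_AB = 51 kN.
A_DE = 1979 mm².
σ_DE = N_DE/A_DE = 31500/1979 = 15.92 MPa.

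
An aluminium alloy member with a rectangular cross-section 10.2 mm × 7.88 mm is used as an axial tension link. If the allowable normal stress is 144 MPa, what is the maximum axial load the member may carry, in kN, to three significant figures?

11.6 kN

A = 80.38 mm².
P_max = σ_allow · A = 144 · 80.38 = 11570 N = 11.57 kN.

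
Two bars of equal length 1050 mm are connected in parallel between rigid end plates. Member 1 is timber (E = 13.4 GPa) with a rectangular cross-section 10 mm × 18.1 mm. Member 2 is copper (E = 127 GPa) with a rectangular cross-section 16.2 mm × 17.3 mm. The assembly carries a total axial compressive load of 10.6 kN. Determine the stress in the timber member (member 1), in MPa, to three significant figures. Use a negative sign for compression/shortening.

-3.74 MPa

A_1 = 181 mm².
A_2 = 280.3 mm².
Equal strain + equilibrium ⇒ each member carries load in proportion to AE: A₁E₁ = 2425000 N, A₂E₂ = 35590000 N, ΣAE = 38020000 N.
σ₁ = P·E₁/ΣAE = -10600·13400/38020000 = -3.736 MPa.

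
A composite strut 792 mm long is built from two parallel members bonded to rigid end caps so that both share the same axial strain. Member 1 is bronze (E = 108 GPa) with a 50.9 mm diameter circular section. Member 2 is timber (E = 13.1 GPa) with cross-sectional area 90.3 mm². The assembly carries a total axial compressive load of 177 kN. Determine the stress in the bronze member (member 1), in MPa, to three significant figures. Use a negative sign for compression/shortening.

-86.5 MPa

A_1 = 2035 mm².
Equal strain + equilibrium ⇒ each member carries load in proportion to AE: A₁E₁ = 219800000 N, A₂E₂ = 1183000 N, ΣAE = 220900000 N.
σ₁ = P·E₁/ΣAE = -177000·108000/220900000 = -86.52 MPa.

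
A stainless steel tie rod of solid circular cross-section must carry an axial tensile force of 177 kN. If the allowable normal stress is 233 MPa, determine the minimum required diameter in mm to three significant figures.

31.1 mm

Required area A ≥ P/σ_allow = 177000/233 = 759.7 mm².
For a solid circular section, d ≥ √(4A/π) = 31.1 mm.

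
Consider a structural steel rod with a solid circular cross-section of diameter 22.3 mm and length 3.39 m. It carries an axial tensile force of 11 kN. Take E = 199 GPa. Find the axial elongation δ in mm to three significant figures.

0.480 mm

A = 390.6 mm².
δ_mech = NL/(AE) = 11000·3390/(390.6·199000) = 0.4798 mm.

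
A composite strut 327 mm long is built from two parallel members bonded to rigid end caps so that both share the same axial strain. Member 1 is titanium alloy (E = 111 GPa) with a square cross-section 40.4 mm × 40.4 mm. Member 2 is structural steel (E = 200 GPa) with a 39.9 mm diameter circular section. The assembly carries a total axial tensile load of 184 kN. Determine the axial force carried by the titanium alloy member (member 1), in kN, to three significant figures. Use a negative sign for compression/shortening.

A_1 = 1632 mm².
A_2 = 1250 mm².
Equal strain + equilibrium ⇒ each member carries load in proportion to AE: A₁E₁ = 181200000 N, A₂E₂ = 250100000 N, ΣAE = 431200000 N.
F₁ = P·A₁E₁/ΣAE = 184000·181200000/431200000 = 77300 N.

77.3 kN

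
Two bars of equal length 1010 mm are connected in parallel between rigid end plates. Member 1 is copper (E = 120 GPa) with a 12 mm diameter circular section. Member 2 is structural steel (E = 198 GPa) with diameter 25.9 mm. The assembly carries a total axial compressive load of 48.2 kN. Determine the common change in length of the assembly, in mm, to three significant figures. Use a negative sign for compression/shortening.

A_1 = 113.1 mm².
A_2 = 526.9 mm².
Equal strain + equilibrium ⇒ each member carries load in proportion to AE: A₁E₁ = 13570000 N, A₂E₂ = 104300000 N, ΣAE = 117900000 N.
δ = PL/ΣAE = -48200·1010/117900000 = -0.4129 mm.

-0.413 mm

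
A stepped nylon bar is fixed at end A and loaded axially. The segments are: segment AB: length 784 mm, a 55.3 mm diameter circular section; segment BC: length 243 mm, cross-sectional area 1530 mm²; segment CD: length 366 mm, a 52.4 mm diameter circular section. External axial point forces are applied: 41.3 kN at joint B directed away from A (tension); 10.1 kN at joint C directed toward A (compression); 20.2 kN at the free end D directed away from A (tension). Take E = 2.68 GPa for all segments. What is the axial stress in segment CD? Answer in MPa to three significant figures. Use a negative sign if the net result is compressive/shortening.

9.37 MPa

Internal axial forces (sectioning from the free end, tension +): N_CD = 20.2 kN, N_BC = 10.1 kN, N_AB = 51.4 kN.
A_CD = 2157 mm².
σ_CD = N_CD/A_CD = 20200/2157 = 9.367 MPa.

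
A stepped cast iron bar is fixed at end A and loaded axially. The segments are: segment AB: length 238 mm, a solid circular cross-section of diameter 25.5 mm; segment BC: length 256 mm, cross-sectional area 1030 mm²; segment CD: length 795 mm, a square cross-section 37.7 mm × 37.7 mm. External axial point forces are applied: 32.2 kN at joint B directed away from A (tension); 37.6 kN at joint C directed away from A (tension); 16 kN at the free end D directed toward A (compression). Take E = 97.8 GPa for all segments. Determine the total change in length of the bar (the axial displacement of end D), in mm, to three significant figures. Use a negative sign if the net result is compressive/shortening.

0.220 mm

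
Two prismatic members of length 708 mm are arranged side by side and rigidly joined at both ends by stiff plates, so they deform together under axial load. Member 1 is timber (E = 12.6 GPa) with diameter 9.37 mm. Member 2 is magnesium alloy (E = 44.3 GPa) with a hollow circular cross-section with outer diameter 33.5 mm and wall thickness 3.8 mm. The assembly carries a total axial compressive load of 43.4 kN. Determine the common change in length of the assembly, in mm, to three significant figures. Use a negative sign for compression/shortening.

-1.85 mm

A_1 = 68.96 mm².
A_2 = 354.6 mm².
Equal strain + equilibrium ⇒ each member carries load in proportion to AE: A₁E₁ = 868800 N, A₂E₂ = 15710000 N, ΣAE = 16580000 N.
δ = PL/ΣAE = -43400·708/16580000 = -1.854 mm.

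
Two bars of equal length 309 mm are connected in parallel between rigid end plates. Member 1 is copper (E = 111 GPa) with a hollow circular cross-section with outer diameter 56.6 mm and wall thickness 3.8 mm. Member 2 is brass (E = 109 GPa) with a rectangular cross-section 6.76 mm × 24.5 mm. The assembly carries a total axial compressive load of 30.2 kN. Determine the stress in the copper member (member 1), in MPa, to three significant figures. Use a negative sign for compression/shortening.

-38.1 MPa

A_1 = 630.3 mm².
A_2 = 165.6 mm².
Equal strain + equilibrium ⇒ each member carries load in proportion to AE: A₁E₁ = 69970000 N, A₂E₂ = 18050000 N, ΣAE = 88020000 N.
σ₁ = P·E₁/ΣAE = -30200·111000/88020000 = -38.08 MPa.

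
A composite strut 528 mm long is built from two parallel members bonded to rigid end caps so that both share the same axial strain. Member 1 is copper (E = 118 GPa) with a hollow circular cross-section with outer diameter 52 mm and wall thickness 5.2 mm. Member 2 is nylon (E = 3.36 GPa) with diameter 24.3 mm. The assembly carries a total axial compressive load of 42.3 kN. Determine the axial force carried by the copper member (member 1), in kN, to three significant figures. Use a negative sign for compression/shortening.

-41.6 kN

A_1 = 764.5 mm².
A_2 = 463.8 mm².
Equal strain + equilibrium ⇒ each member carries load in proportion to AE: A₁E₁ = 90220000 N, A₂E₂ = 1558000 N, ΣAE = 91770000 N.
F₁ = P·A₁E₁/ΣAE = -42300·90220000/91770000 = -41580 N.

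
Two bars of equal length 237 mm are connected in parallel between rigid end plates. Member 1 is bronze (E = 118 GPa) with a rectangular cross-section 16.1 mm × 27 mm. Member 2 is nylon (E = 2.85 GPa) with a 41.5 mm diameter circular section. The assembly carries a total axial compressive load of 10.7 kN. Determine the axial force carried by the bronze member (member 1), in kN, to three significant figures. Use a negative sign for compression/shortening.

-9.95 kN

A_1 = 434.7 mm².
A_2 = 1353 mm².
Equal strain + equilibrium ⇒ each member carries load in proportion to AE: A₁E₁ = 51290000 N, A₂E₂ = 3855000 N, ΣAE = 55150000 N.
F₁ = P·A₁E₁/ΣAE = -10700·51290000/55150000 = -9952 N.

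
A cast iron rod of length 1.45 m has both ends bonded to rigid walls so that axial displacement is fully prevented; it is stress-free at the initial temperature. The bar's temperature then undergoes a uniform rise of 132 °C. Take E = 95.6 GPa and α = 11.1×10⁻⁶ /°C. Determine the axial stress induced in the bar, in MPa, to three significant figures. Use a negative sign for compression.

-140 MPa

Free thermal expansion αLΔT = 11.1e-6 · 1450 · 132 = 2.125 mm.
The walls impose strain ε = −(2.125)/1450 = -1.4652e-03; σ = Eε = 95600 · -1.4652e-03 = -140.1 MPa.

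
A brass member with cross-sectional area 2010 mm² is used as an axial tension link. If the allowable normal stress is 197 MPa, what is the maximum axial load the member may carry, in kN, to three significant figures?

396 kN

P_max = σ_allow · A = 197 · 2010 = 396000 N = 396 kN.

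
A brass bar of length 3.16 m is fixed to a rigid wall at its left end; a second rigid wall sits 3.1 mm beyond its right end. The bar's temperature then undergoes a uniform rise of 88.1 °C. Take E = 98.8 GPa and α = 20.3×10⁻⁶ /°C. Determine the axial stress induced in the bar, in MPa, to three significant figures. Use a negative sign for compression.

Free thermal expansion αLΔT = 20.3e-6 · 3160 · 88.1 = 5.651 mm.
The walls engage after the gap closes; constrained expansion = 5.651 − 3.1 = 2.551 mm.
The walls impose strain ε = −(2.551)/3160 = -8.0742e-04; σ = Eε = 98800 · -8.0742e-04 = -79.77 MPa.

-79.8 MPa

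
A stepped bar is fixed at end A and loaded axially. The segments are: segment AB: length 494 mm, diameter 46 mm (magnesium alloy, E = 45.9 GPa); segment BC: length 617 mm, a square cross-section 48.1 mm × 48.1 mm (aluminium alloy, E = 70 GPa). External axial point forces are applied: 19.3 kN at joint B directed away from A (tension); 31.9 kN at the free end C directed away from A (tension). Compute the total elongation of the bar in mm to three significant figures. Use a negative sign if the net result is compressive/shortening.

Internal axial forces (sectioning from the free end, tension +): N_BC = 31.9 kN, N_AB = 51.2 kN.
A_AB = 1662 mm².
A_BC = 2314 mm².
δ_AB = 51200·494/(1662·45900) = 0.3316 mm
δ_BC = 31900·617/(2314·70000) = 0.1215 mm
δ = Σδ_i = 0.4531 mm.

0.453 mm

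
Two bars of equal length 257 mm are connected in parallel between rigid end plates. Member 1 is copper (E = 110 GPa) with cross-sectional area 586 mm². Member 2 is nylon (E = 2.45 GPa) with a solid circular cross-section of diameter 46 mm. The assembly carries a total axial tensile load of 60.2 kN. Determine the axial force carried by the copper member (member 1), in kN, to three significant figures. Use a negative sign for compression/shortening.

56.6 kN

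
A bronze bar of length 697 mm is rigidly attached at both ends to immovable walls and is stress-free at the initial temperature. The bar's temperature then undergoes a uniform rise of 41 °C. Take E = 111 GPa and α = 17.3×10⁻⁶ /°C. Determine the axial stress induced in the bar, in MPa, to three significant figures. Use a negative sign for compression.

-78.7 MPa

Free thermal expansion αLΔT = 17.3e-6 · 697 · 41 = 0.4944 mm.
The walls impose strain ε = −(0.4944)/697 = -7.0930e-04; σ = Eε = 111000 · -7.0930e-04 = -78.73 MPa.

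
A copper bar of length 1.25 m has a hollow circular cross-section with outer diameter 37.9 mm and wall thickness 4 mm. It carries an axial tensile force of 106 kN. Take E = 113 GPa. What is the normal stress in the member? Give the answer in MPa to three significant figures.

A = 426 mm².
σ = N/A = 106000/426 = 248.8 MPa.

249 MPa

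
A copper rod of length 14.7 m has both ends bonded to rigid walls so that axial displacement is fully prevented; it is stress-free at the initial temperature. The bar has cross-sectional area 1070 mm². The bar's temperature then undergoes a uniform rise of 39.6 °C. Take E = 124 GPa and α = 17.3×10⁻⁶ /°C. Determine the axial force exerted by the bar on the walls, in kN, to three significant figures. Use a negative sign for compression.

Free thermal expansion αLΔT = 17.3e-6 · 14700 · 39.6 = 10.07 mm.
The walls impose strain ε = −(10.07)/14700 = -6.8508e-04; σ = Eε = 124000 · -6.8508e-04 = -84.95 MPa.
Wall reaction R = σ·A = -84.95·1070 = -90900 N = -90.9 kN.

-90.9 kN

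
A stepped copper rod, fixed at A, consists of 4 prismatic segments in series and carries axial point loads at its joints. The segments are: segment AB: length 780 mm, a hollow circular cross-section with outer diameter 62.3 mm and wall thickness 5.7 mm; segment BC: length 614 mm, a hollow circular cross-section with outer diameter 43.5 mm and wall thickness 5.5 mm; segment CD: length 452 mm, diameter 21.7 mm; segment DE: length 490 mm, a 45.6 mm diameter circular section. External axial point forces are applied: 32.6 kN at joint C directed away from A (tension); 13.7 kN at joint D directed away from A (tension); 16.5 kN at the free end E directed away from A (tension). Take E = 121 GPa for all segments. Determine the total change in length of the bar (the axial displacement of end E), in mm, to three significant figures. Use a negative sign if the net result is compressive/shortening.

1.23 mm

Internal axial forces (sectioning from the free end, tension +): N_DE = 16.5 kN, N_CD = 30.2 kN, N_BC = 62.8 kN, N_AB = 62.8 kN.
A_AB = 1014 mm².
A_BC = 656.6 mm².
A_CD = 369.8 mm².
A_DE = 1633 mm².
δ_AB = 62800·780/(1014·121000) = 0.3994 mm
δ_BC = 62800·614/(656.6·121000) = 0.4853 mm
δ_CD = 30200·452/(369.8·121000) = 0.305 mm
δ_DE = 16500·490/(1633·121000) = 0.04091 mm
δ = Σδ_i = 1.231 mm.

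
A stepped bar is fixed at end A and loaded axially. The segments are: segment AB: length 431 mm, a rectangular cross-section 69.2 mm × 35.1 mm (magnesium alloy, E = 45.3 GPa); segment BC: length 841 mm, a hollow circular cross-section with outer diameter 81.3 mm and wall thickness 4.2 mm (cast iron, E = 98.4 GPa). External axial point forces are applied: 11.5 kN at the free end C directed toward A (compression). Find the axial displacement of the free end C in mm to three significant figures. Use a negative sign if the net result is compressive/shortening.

-0.142 mm

Internal axial forces (sectioning from the free end, tension +): N_BC = -11.5 kN, N_AB = -11.5 kN.
A_AB = 2429 mm².
A_BC = 1017 mm².
δ_AB = -11500·431/(2429·45300) = -0.04505 mm
δ_BC = -11500·841/(1017·98400) = -0.09662 mm
δ = Σδ_i = -0.1417 mm.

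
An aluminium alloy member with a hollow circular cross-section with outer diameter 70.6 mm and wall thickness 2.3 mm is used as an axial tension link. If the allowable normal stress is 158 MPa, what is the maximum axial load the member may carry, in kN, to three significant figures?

78.0 kN

A = 493.5 mm².
P_max = σ_allow · A = 158 · 493.5 = 77980 N = 77.98 kN.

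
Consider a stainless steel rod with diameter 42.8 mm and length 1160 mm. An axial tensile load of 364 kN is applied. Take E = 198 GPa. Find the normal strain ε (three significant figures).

A = 1439 mm².
σ = N/A = 253 MPa; ε = σ/E = 253/198000 = 1.278e-03.

0.00128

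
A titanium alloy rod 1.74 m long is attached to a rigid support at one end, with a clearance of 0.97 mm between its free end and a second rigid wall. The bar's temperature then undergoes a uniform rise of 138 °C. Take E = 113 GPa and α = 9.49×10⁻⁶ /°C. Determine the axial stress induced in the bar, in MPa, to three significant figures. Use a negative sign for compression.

-85.0 MPa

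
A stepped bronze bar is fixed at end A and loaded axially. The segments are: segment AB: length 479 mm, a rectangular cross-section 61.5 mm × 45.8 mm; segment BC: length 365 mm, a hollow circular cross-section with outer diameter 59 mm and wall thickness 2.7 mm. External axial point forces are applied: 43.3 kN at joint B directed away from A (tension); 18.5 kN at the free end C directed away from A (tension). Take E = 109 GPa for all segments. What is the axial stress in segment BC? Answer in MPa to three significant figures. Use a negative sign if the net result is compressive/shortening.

Internal axial forces (sectioning from the free end, tension +): N_BC = 18.5 kN, N_AB = 61.8 kN.
A_BC = 477.6 mm².
σ_BC = N_BC/A_BC = 18500/477.6 = 38.74 MPa.

38.7 MPa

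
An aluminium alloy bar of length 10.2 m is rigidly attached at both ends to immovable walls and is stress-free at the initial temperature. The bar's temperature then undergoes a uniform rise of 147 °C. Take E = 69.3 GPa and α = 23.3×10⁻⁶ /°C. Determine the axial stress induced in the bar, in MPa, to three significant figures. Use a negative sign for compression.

Free thermal expansion αLΔT = 23.3e-6 · 10200 · 147 = 34.94 mm.
The walls impose strain ε = −(34.94)/10200 = -3.4251e-03; σ = Eε = 69300 · -3.4251e-03 = -237.4 MPa.

-237 MPa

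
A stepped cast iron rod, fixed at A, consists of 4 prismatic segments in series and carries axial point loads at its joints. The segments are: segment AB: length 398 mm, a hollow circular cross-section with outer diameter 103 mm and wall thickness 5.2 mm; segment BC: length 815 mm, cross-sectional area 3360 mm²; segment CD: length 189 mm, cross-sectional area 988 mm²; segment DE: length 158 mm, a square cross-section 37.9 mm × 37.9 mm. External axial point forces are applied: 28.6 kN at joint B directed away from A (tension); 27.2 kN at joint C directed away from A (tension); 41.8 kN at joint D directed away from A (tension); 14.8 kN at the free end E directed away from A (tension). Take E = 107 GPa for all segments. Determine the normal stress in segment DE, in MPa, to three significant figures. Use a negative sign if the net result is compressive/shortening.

Internal axial forces (sectioning from the free end, tension +): N_DE = 14.8 kN, N_CD = 56.6 kN, N_BC = 83.8 kN, N_AB = 112.4 kN.
A_DE = 1436 mm².
σ_DE = N_DE/A_DE = 14800/1436 = 10.3 MPa.

10.3 MPa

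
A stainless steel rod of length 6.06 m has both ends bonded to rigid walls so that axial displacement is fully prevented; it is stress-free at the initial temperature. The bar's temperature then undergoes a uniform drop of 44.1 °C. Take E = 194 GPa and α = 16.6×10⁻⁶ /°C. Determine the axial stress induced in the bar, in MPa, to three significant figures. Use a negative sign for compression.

142 MPa

Free thermal expansion αLΔT = 16.6e-6 · 6060 · -44.1 = -4.436 mm.
The walls impose strain ε = −(-4.436)/6060 = 7.3206e-04; σ = Eε = 194000 · 7.3206e-04 = 142 MPa.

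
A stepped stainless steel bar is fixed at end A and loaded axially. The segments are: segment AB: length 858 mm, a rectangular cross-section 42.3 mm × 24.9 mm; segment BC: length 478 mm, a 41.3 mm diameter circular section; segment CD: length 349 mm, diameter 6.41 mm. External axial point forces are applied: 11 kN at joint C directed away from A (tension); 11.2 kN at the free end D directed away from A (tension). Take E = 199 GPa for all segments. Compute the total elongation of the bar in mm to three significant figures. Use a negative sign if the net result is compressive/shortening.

0.739 mm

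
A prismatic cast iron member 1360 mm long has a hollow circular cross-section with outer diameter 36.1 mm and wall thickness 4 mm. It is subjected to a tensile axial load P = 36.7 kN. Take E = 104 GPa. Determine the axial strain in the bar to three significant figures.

8.75e-04

A = 403.4 mm².
σ = N/A = 90.98 MPa; ε = σ/E = 90.98/104000 = 8.748e-04.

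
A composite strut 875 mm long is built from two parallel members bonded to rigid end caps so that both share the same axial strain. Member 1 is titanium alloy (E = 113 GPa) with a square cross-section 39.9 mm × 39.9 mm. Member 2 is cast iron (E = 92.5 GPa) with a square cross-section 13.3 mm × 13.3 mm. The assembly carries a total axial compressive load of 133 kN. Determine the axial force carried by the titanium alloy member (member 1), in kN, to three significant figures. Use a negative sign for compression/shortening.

A_1 = 1592 mm².
A_2 = 176.9 mm².
Equal strain + equilibrium ⇒ each member carries load in proportion to AE: A₁E₁ = 179900000 N, A₂E₂ = 16360000 N, ΣAE = 196300000 N.
F₁ = P·A₁E₁/ΣAE = -133000·179900000/196300000 = -121900 N.

-122 kN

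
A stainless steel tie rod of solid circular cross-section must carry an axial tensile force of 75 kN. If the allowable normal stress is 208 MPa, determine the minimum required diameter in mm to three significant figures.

Required area A ≥ P/σ_allow = 75000/208 = 360.6 mm².
For a solid circular section, d ≥ √(4A/π) = 21.43 mm.

21.4 mm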